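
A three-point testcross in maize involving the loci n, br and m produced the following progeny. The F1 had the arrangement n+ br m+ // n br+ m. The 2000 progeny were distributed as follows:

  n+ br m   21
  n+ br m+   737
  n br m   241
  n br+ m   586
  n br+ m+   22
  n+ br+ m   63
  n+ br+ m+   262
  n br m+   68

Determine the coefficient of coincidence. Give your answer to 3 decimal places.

The two rarest classes, n+ br m and n br+ m+, are the double crossovers. Comparing them with the parentals, only the m allele has switched, so m is the middle locus and the order is n – m – br.
n–m: (131 + 43)/2000 = 0.0870; m–br: (503 + 43)/2000 = 0.2730.
Expected DCO frequency = 0.0870 × 0.2730 ≈ 0.02375; observed = 43/2000 ≈ 0.02150.
Coefficient of coincidence = 0.02150/0.02375 ≈ 0.905.

0.905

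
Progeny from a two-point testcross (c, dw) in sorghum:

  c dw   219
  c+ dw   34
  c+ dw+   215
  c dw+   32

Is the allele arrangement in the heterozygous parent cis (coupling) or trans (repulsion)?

The two most frequent classes are c+ dw+ (215) and c dw (219); these are the parental (non-recombinant) types.
So the F1 carried c+ dw+ on one chromosome and c dw on the other — the recessive alleles are on the same chromosome (cis / coupling).

cis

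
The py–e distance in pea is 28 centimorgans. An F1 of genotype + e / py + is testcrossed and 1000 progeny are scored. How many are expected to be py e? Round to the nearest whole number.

A map distance of 28 centimorgans corresponds to a recombination frequency of 0.280.
The F1 is + e / py +, so py e is a recombinant gamete class with expected frequency r/2 = 0.280/2 = 0.1400.
Expected number = 0.1400 × 1000 = 140.00 ≈ 140.

140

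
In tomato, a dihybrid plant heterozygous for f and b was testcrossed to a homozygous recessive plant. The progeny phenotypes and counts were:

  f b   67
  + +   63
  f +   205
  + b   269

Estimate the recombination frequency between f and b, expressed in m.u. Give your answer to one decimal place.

The two most frequent classes, + b (269) and f + (205), are the parental types, so the F1 was + b / f +.
The recombinant classes are + + and f b: 63 + 67 = 130.
Recombination frequency = 130/604 = 0.2152 ≈ 21.5%, i.e. 21.5 m.u.

21.5 m.u.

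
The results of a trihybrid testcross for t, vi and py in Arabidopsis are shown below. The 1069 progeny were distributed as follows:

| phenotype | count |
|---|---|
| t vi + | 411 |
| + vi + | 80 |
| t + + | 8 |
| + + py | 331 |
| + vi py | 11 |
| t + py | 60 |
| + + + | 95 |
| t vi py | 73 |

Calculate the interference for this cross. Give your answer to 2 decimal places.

0.32

The two most frequent reciprocal classes, t vi + and + + py, are the parental types, so the F1 was t vi + / + + py.
The two rarest classes, t + + and + vi py, are the double crossovers. Comparing them with the parentals, only the vi allele has switched, so vi is the middle locus and the order is py – vi – t.
py–vi: (168 + 19)/1069 = 0.1749; vi–t: (140 + 19)/1069 = 0.1487.
Expected DCO frequency = 0.1749 × 0.1487 ≈ 0.02601; observed = 19/1069 ≈ 0.01777.
Coefficient of coincidence = 0.01777/0.02601 ≈ 0.68; interference = 1 − 0.68 = 0.32.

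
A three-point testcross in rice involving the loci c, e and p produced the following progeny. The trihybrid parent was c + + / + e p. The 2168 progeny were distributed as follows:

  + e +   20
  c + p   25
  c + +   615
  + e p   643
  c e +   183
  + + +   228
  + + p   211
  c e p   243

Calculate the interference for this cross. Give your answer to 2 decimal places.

0.57

The two rarest classes, c + p and + e +, are the double crossovers. Comparing them with the parentals, only the p allele has switched, so p is the middle locus and the order is e – p – c.
e–p: (394 + 45)/2168 = 0.2025; p–c: (471 + 45)/2168 = 0.2380.
Expected DCO frequency = 0.2025 × 0.2380 ≈ 0.04820; observed = 45/2168 ≈ 0.02076.
Coefficient of coincidence = 0.02076/0.04820 ≈ 0.43; interference = 1 − 0.43 = 0.57.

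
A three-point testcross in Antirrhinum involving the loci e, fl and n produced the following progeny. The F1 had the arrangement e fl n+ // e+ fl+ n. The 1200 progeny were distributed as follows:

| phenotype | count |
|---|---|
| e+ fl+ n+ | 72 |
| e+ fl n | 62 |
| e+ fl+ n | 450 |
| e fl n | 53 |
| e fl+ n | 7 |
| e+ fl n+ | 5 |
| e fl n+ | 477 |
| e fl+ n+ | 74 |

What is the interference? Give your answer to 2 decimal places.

0.29

The two rarest classes, e+ fl n+ and e fl+ n, are the double crossovers. Comparing them with the parentals, only the e allele has switched, so e is the middle locus and the order is fl – e – n.
fl–e: (136 + 12)/1200 = 0.1233; e–n: (125 + 12)/1200 = 0.1142.
Expected DCO frequency = 0.1233 × 0.1142 ≈ 0.01408; observed = 12/1200 ≈ 0.01000.
Coefficient of coincidence = 0.01000/0.01408 ≈ 0.71; interference = 1 − 0.71 = 0.29.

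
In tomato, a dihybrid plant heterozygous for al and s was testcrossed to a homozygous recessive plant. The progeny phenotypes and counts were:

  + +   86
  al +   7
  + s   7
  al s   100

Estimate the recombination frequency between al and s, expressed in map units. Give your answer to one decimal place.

7.0 map units

The two most frequent classes, + + (86) and al s (100), are the parental types, so the F1 was + + / al s.
The recombinant classes are + s and al +: 7 + 7 = 14.
Recombination frequency = 14/200 = 0.0700 ≈ 7.0%, i.e. 7.0 map units.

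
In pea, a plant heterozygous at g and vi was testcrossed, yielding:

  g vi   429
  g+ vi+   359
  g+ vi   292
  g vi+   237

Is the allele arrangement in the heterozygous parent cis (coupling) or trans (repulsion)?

cis

The two most frequent classes are g+ vi+ (359) and g vi (429); these are the parental (non-recombinant) types.
So the F1 carried g+ vi+ on one chromosome and g vi on the other — the recessive alleles are on the same chromosome (cis / coupling).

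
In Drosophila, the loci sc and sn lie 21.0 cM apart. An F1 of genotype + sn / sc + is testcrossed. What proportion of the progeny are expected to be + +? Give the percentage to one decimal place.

A map distance of 21.0 cM corresponds to a recombination frequency of 0.210.
The F1 is + sn / sc +, so + + is a recombinant gamete class with expected frequency r/2 = 0.210/2 = 0.1050.
That is 0.1050 = 10.5% of the progeny.

10.5%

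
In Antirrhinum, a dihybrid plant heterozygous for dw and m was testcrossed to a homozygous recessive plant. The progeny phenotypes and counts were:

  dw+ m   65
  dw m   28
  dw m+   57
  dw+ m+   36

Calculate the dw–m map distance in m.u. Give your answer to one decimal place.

34.4 m.u.

The two most frequent classes, dw+ m (65) and dw m+ (57), are the parental types, so the F1 was dw+ m / dw m+.
The recombinant classes are dw+ m+ and dw m: 36 + 28 = 64.
Recombination frequency = 64/186 = 0.3441 ≈ 34.4%, i.e. 34.4 m.u.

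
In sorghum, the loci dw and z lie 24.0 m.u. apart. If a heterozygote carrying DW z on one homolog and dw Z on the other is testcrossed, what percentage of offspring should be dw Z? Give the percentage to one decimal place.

38.0%

A map distance of 24.0 m.u. corresponds to a recombination frequency of 0.240.
The F1 is DW z / dw Z, so dw Z is a parental gamete class with expected frequency (1 − r)/2 = 0.760/2 = 0.3800.
That is 0.3800 = 38.0% of the progeny.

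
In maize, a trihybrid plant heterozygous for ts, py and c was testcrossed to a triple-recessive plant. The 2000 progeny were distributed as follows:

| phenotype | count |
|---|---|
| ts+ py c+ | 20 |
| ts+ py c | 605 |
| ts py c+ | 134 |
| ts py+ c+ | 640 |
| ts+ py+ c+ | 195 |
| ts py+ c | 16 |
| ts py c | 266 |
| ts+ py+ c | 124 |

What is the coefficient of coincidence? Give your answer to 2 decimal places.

0.49

The two most frequent reciprocal classes, ts py+ c+ and ts+ py c, are the parental types, so the F1 was ts py+ c+ / ts+ py c.
The two rarest classes, ts py+ c and ts+ py c+, are the double crossovers. Comparing them with the parentals, only the c allele has switched, so c is the middle locus and the order is py – c – ts.
py–c: (258 + 36)/2000 = 0.1470; c–ts: (461 + 36)/2000 = 0.2485.
Expected DCO frequency = 0.1470 × 0.2485 ≈ 0.03653; observed = 36/2000 ≈ 0.01800.
Coefficient of coincidence = 0.01800/0.03653 ≈ 0.49.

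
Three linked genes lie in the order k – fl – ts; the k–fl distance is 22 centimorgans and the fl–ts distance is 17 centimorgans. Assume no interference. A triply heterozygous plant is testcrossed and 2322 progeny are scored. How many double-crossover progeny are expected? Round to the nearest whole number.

87

Map distances give recombination frequencies of 0.220 and 0.170 for the two intervals.
With no interference, expected double-crossover frequency = 0.220 × 0.170 = 0.03740.
Expected number = 0.03740 × 2322 = 86.84 ≈ 87.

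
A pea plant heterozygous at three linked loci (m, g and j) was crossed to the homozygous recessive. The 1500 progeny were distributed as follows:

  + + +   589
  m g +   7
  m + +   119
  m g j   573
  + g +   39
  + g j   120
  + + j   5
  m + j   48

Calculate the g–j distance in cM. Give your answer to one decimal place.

6.6 cM

The two most frequent reciprocal classes, + + + and m g j, are the parental types, so the F1 was + + + / m g j.
The two rarest classes, + + j and m g +, are the double crossovers. Comparing them with the parentals, only the j allele has switched, so j is the middle locus and the order is g – j – m.
Crossovers in the g–j interval produce the single-crossover classes + g + and m + j (39 + 48 = 87) plus the double crossovers (12).
RF(g–j) = (87 + 12) / 1500 = 99/1500 = 0.0660 → 6.6 cM.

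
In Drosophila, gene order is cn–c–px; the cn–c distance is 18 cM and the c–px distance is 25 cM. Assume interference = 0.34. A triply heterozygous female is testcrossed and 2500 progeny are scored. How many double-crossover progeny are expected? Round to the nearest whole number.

74

Map distances give recombination frequencies of 0.180 and 0.250 for the two intervals.
With interference 0.34 (so coincidence = 0.66), expected double-crossover frequency = 0.180 × 0.250 × 0.66 = 0.02970.
Expected number = 0.02970 × 2500 = 74.25 ≈ 74.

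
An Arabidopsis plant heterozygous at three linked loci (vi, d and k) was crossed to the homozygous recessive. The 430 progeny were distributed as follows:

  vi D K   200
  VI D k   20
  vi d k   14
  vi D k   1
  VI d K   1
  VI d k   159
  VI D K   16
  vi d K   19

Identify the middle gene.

k

The two most frequent reciprocal classes, vi D K and VI d k, are the parental types, so the F1 was vi D K / VI d k.
The two rarest classes, vi D k and VI d K, are the double crossovers. Comparing them with the parentals, only the k allele has switched, so k is the middle locus and the order is d – k – vi.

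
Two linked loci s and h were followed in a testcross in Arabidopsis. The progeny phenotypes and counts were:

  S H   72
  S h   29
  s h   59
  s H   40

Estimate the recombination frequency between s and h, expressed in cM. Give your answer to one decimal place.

34.5 cM

The two most frequent classes, S H (72) and s h (59), are the parental types, so the F1 was S H / s h.
The recombinant classes are S h and s H: 29 + 40 = 69.
Recombination frequency = 69/200 = 0.3450 ≈ 34.5%, i.e. 34.5 cM.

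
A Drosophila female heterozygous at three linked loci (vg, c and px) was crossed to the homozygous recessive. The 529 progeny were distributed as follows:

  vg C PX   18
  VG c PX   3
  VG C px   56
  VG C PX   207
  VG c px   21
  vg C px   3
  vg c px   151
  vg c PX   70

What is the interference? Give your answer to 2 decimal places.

0.47

The two most frequent reciprocal classes, VG C PX and vg c px, are the parental types, so the F1 was VG C PX / vg c px.
The two rarest classes, VG c PX and vg C px, are the double crossovers. Comparing them with the parentals, only the c allele has switched, so c is the middle locus and the order is px – c – vg.
px–c: (126 + 6)/529 = 0.2495; c–vg: (39 + 6)/529 = 0.0851.
Expected DCO frequency = 0.2495 × 0.0851 ≈ 0.02123; observed = 6/529 ≈ 0.01134.
Coefficient of coincidence = 0.01134/0.02123 ≈ 0.53; interference = 1 − 0.53 = 0.47.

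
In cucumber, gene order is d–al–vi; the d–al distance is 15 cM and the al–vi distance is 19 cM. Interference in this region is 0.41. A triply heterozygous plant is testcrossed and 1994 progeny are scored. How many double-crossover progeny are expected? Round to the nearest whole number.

34

Map distances give recombination frequencies of 0.150 and 0.190 for the two intervals.
With interference 0.41 (so coincidence = 0.59), expected double-crossover frequency = 0.150 × 0.190 × 0.59 = 0.01682.
Expected number = 0.01682 × 1994 = 33.53 ≈ 34.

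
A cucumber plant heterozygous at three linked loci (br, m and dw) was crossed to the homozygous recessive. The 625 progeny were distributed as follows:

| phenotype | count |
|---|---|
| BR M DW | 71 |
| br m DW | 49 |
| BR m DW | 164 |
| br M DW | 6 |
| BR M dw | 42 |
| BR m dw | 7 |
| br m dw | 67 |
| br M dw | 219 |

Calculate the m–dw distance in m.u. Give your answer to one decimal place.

24.2 m.u.

The two most frequent reciprocal classes, BR m DW and br M dw, are the parental types, so the F1 was BR m DW / br M dw.
The two rarest classes, BR m dw and br M DW, are the double crossovers. Comparing them with the parentals, only the dw allele has switched, so dw is the middle locus and the order is m – dw – br.
Crossovers in the m–dw interval produce the single-crossover classes BR M DW and br m dw (71 + 67 = 138) plus the double crossovers (13).
RF(m–dw) = (138 + 13) / 625 = 151/625 = 0.2416 → 24.2 m.u.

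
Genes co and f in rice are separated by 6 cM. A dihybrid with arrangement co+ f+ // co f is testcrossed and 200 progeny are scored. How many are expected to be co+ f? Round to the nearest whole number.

6

A map distance of 6 cM corresponds to a recombination frequency of 0.060.
The F1 is co+ f+ / co f, so co+ f is a recombinant gamete class with expected frequency r/2 = 0.060/2 = 0.0300.
Expected number = 0.0300 × 200 = 6.00 ≈ 6.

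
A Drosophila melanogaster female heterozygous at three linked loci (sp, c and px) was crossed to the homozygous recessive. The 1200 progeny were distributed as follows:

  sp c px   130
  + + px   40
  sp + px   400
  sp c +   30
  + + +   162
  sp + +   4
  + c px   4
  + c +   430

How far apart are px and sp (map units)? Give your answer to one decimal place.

6.5 map units

The two most frequent reciprocal classes, + c + and sp + px, are the parental types, so the F1 was + c + / sp + px.
The two rarest classes, + c px and sp + +, are the double crossovers. Comparing them with the parentals, only the px allele has switched, so px is the middle locus and the order is c – px – sp.
Crossovers in the px–sp interval produce the single-crossover classes sp c + and + + px (30 + 40 = 70) plus the double crossovers (8).
RF(px–sp) = (70 + 8) / 1200 = 78/1200 = 0.0650 → 6.5 map units.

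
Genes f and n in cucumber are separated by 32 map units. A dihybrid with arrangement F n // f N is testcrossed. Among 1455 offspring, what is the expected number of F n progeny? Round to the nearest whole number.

495

A map distance of 32 map units corresponds to a recombination frequency of 0.320.
The F1 is F n / f N, so F n is a parental gamete class with expected frequency (1 − r)/2 = 0.680/2 = 0.3400.
Expected number = 0.3400 × 1455 = 494.70 ≈ 495.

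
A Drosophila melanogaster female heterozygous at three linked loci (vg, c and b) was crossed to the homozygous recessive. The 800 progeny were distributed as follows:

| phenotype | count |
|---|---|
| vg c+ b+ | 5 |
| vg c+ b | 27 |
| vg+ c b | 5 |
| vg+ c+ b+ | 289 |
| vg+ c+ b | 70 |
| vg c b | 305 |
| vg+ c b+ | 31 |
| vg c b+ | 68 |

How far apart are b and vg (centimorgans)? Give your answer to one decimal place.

The two most frequent reciprocal classes, vg+ c+ b+ and vg c b, are the parental types, so the F1 was vg+ c+ b+ / vg c b.
The two rarest classes, vg c+ b+ and vg+ c b, are the double crossovers. Comparing them with the parentals, only the vg allele has switched, so vg is the middle locus and the order is c – vg – b.
Crossovers in the vg–b interval produce the single-crossover classes vg+ c+ b and vg c b+ (70 + 68 = 138) plus the double crossovers (10).
RF(vg–b) = (138 + 10) / 800 = 148/800 = 0.1850 → 18.5 centimorgans.

18.5 centimorgans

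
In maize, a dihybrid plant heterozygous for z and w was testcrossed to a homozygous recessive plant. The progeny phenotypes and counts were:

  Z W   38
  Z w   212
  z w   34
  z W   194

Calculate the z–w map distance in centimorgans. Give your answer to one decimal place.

15.1 centimorgans

The two most frequent classes, Z w (212) and z W (194), are the parental types, so the F1 was Z w / z W.
The recombinant classes are Z W and z w: 38 + 34 = 72.
Recombination frequency = 72/478 = 0.1506 ≈ 15.1%, i.e. 15.1 centimorgans.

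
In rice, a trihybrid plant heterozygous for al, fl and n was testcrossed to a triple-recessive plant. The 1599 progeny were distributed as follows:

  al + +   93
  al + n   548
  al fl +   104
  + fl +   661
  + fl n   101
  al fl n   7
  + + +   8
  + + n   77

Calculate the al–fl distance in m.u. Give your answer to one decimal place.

The two most frequent reciprocal classes, + fl + and al + n, are the parental types, so the F1 was + fl + / al + n.
The two rarest classes, + + + and al fl n, are the double crossovers. Comparing them with the parentals, only the fl allele has switched, so fl is the middle locus and the order is al – fl – n.
Crossovers in the al–fl interval produce the single-crossover classes al fl + and + + n (104 + 77 = 181) plus the double crossovers (15).
RF(al–fl) = (181 + 15) / 1599 = 196/1599 = 0.1226 → 12.3 m.u.

12.3 m.u.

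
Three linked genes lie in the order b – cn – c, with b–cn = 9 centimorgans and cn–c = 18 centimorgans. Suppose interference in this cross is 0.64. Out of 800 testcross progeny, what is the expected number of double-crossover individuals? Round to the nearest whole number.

Map distances give recombination frequencies of 0.090 and 0.180 for the two intervals.
With interference 0.64 (so coincidence = 0.36), expected double-crossover frequency = 0.090 × 0.180 × 0.36 = 0.00583.
Expected number = 0.00583 × 800 = 4.67 ≈ 5.

5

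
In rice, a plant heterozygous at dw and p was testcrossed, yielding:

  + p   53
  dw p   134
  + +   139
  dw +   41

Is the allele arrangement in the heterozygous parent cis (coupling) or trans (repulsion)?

The two most frequent classes are + + (139) and dw p (134); these are the parental (non-recombinant) types.
So the F1 carried + + on one chromosome and dw p on the other — the recessive alleles are on the same chromosome (cis / coupling).

cis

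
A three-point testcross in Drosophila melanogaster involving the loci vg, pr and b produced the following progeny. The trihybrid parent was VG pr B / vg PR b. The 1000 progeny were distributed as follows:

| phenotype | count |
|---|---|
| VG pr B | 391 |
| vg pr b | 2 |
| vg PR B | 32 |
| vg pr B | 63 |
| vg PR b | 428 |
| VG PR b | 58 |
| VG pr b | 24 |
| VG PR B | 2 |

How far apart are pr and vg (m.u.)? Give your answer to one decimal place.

12.5 m.u.

The two rarest classes, VG PR B and vg pr b, are the double crossovers. Comparing them with the parentals, only the pr allele has switched, so pr is the middle locus and the order is vg – pr – b.
Crossovers in the vg–pr interval produce the single-crossover classes vg pr B and VG PR b (63 + 58 = 121) plus the double crossovers (4).
RF(vg–pr) = (121 + 4) / 1000 = 125/1000 = 0.1250 → 12.5 m.u.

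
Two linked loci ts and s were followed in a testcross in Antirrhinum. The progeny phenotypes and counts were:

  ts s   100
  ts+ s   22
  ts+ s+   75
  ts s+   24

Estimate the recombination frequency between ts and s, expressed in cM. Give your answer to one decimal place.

20.8 cM

The two most frequent classes, ts+ s+ (75) and ts s (100), are the parental types, so the F1 was ts+ s+ / ts s.
The recombinant classes are ts+ s and ts s+: 22 + 24 = 46.
Recombination frequency = 46/221 = 0.2081 ≈ 20.8%, i.e. 20.8 cM.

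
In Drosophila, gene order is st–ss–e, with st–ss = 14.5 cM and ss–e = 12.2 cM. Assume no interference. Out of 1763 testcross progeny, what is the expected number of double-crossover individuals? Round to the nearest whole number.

Map distances give recombination frequencies of 0.145 and 0.122 for the two intervals.
With no interference, expected double-crossover frequency = 0.145 × 0.122 = 0.01769.
Expected number = 0.01769 × 1763 = 31.19 ≈ 31.

31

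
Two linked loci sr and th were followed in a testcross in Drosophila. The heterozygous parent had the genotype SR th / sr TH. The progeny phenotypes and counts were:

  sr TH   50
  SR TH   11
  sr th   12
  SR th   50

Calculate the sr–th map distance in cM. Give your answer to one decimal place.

18.7 cM

The recombinant classes are SR TH and sr th: 11 + 12 = 23.
Recombination frequency = 23/123 = 0.1870 ≈ 18.7%, i.e. 18.7 cM.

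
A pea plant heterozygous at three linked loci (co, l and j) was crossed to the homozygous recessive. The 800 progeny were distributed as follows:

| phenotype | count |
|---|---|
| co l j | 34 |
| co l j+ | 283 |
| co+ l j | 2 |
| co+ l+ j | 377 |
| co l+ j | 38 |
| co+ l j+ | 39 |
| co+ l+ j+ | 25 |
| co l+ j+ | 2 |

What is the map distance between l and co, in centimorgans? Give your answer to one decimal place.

The two most frequent reciprocal classes, co+ l+ j and co l j+, are the parental types, so the F1 was co+ l+ j / co l j+.
The two rarest classes, co+ l j and co l+ j+, are the double crossovers. Comparing them with the parentals, only the l allele has switched, so l is the middle locus and the order is j – l – co.
Crossovers in the l–co interval produce the single-crossover classes co l+ j and co+ l j+ (38 + 39 = 77) plus the double crossovers (4).
RF(l–co) = (77 + 4) / 800 = 81/800 = 0.1013 → 10.1 centimorgans.

10.1 centimorgans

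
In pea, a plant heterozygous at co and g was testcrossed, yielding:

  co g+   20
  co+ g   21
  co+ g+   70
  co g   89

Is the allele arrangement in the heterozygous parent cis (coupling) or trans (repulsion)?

cis

The two most frequent classes are co+ g+ (70) and co g (89); these are the parental (non-recombinant) types.
So the F1 carried co+ g+ on one chromosome and co g on the other — the recessive alleles are on the same chromosome (cis / coupling).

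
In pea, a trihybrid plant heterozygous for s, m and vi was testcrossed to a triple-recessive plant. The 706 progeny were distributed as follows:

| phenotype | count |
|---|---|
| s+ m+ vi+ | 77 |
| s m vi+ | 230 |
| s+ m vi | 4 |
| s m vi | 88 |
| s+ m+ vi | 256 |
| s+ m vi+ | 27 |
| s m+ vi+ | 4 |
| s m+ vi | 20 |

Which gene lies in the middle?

m

The two most frequent reciprocal classes, s+ m+ vi and s m vi+, are the parental types, so the F1 was s+ m+ vi / s m vi+.
The two rarest classes, s+ m vi and s m+ vi+, are the double crossovers. Comparing them with the parentals, only the m allele has switched, so m is the middle locus and the order is vi – m – s.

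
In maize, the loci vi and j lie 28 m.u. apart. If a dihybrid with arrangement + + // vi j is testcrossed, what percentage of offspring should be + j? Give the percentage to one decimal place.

14.0%

A map distance of 28 m.u. corresponds to a recombination frequency of 0.280.
The F1 is + + / vi j, so + j is a recombinant gamete class with expected frequency r/2 = 0.280/2 = 0.1400.
That is 0.1400 = 14.0% of the progeny.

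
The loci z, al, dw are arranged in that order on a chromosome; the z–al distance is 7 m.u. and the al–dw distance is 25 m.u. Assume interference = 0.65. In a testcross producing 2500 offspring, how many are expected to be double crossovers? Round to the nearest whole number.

Map distances give recombination frequencies of 0.070 and 0.250 for the two intervals.
With interference 0.65 (so coincidence = 0.35), expected double-crossover frequency = 0.070 × 0.250 × 0.35 = 0.00613.
Expected number = 0.00613 × 2500 = 15.31 ≈ 15.

15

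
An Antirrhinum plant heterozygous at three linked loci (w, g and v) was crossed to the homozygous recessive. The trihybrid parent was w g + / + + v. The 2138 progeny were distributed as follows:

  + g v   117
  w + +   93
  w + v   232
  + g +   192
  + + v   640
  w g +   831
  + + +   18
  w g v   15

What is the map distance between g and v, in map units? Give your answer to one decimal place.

11.4 map units

The two rarest classes, w g v and + + +, are the double crossovers. Comparing them with the parentals, only the v allele has switched, so v is the middle locus and the order is w – v – g.
Crossovers in the v–g interval produce the single-crossover classes w + + and + g v (93 + 117 = 210) plus the double crossovers (33).
RF(v–g) = (210 + 33) / 2138 = 243/2138 = 0.1137 → 11.4 map units.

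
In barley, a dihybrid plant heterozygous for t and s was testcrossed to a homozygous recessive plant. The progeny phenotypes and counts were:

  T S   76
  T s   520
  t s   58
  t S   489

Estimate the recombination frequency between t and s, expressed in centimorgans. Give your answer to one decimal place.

The two most frequent classes, T s (520) and t S (489), are the parental types, so the F1 was T s / t S.
The recombinant classes are T S and t s: 76 + 58 = 134.
Recombination frequency = 134/1143 = 0.1172 ≈ 11.7%, i.e. 11.7 centimorgans.

11.7 centimorgans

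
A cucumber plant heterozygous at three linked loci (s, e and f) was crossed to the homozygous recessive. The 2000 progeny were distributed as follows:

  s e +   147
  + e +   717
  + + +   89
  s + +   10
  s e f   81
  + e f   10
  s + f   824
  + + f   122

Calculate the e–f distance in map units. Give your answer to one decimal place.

The two most frequent reciprocal classes, s + f and + e +, are the parental types, so the F1 was s + f / + e +.
The two rarest classes, s + + and + e f, are the double crossovers. Comparing them with the parentals, only the f allele has switched, so f is the middle locus and the order is s – f – e.
Crossovers in the f–e interval produce the single-crossover classes s e f and + + + (81 + 89 = 170) plus the double crossovers (20).
RF(f–e) = (170 + 20) / 2000 = 190/2000 = 0.0950 → 9.5 map units.

9.5 map units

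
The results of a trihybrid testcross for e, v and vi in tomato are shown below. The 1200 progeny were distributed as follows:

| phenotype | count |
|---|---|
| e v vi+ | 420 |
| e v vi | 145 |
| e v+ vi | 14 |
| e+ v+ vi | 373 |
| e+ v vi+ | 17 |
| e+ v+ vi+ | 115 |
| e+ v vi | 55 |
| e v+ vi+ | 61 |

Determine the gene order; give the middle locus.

The two most frequent reciprocal classes, e v vi+ and e+ v+ vi, are the parental types, so the F1 was e v vi+ / e+ v+ vi.
The two rarest classes, e+ v vi+ and e v+ vi, are the double crossovers. Comparing them with the parentals, only the e allele has switched, so e is the middle locus and the order is vi – e – v.

e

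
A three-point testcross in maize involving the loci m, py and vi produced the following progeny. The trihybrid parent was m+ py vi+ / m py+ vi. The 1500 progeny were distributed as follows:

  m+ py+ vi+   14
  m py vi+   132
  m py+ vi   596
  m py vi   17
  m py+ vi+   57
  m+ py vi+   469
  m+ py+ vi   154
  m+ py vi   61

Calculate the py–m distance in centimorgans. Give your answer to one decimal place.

The two rarest classes, m+ py+ vi+ and m py vi, are the double crossovers. Comparing them with the parentals, only the py allele has switched, so py is the middle locus and the order is vi – py – m.
Crossovers in the py–m interval produce the single-crossover classes m py vi+ and m+ py+ vi (132 + 154 = 286) plus the double crossovers (31).
RF(py–m) = (286 + 31) / 1500 = 317/1500 = 0.2113 → 21.1 centimorgans.

21.1 centimorgans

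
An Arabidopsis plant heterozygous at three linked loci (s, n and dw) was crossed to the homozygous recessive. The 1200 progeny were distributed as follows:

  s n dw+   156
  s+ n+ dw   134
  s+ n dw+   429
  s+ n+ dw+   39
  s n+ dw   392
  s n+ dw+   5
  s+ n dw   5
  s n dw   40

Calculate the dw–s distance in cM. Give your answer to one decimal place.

25.0 cM

The two most frequent reciprocal classes, s n+ dw and s+ n dw+, are the parental types, so the F1 was s n+ dw / s+ n dw+.
The two rarest classes, s n+ dw+ and s+ n dw, are the double crossovers. Comparing them with the parentals, only the dw allele has switched, so dw is the middle locus and the order is n – dw – s.
Crossovers in the dw–s interval produce the single-crossover classes s+ n+ dw and s n dw+ (134 + 156 = 290) plus the double crossovers (10).
RF(dw–s) = (290 + 10) / 1200 = 300/1200 = 0.2500 → 25.0 cM.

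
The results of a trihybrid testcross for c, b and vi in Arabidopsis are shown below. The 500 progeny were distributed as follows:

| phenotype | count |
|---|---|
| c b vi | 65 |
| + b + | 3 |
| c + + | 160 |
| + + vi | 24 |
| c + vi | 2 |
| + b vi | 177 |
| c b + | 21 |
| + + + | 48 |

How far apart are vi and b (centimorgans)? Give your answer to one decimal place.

10.0 centimorgans

The two most frequent reciprocal classes, + b vi and c + +, are the parental types, so the F1 was + b vi / c + +.
The two rarest classes, + b + and c + vi, are the double crossovers. Comparing them with the parentals, only the vi allele has switched, so vi is the middle locus and the order is b – vi – c.
Crossovers in the b–vi interval produce the single-crossover classes + + vi and c b + (24 + 21 = 45) plus the double crossovers (5).
RF(b–vi) = (45 + 5) / 500 = 50/500 = 0.1000 → 10.0 centimorgans.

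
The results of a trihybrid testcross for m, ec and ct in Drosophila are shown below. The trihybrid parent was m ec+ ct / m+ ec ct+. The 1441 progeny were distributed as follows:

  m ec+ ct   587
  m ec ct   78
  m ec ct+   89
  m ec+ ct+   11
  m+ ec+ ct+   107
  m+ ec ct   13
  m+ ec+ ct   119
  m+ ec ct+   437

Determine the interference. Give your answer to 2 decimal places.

0.29

The two rarest classes, m ec+ ct+ and m+ ec ct, are the double crossovers. Comparing them with the parentals, only the ct allele has switched, so ct is the middle locus and the order is m – ct – ec.
m–ct: (208 + 24)/1441 = 0.1610; ct–ec: (185 + 24)/1441 = 0.1450.
Expected DCO frequency = 0.1610 × 0.1450 ≈ 0.02334; observed = 24/1441 ≈ 0.01666.
Coefficient of coincidence = 0.01666/0.02334 ≈ 0.71; interference = 1 − 0.71 = 0.29.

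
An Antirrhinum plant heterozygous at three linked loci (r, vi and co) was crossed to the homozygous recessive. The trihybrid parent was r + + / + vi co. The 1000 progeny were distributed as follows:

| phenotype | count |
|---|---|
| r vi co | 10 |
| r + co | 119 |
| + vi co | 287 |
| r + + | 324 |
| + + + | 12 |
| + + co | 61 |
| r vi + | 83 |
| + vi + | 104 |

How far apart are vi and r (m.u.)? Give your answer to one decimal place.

16.6 m.u.

The two rarest classes, + + + and r vi co, are the double crossovers. Comparing them with the parentals, only the r allele has switched, so r is the middle locus and the order is co – r – vi.
Crossovers in the r–vi interval produce the single-crossover classes r vi + and + + co (83 + 61 = 144) plus the double crossovers (22).
RF(r–vi) = (144 + 22) / 1000 = 166/1000 = 0.1660 → 16.6 m.u.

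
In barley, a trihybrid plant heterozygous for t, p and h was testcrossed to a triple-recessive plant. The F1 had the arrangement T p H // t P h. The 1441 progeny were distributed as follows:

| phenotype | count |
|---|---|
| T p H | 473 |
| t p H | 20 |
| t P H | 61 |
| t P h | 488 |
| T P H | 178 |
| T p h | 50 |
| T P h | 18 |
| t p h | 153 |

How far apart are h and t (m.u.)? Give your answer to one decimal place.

The two rarest classes, t p H and T P h, are the double crossovers. Comparing them with the parentals, only the t allele has switched, so t is the middle locus and the order is h – t – p.
Crossovers in the h–t interval produce the single-crossover classes T p h and t P H (50 + 61 = 111) plus the double crossovers (38).
RF(h–t) = (111 + 38) / 1441 = 149/1441 = 0.1034 → 10.3 m.u.

10.3 m.u.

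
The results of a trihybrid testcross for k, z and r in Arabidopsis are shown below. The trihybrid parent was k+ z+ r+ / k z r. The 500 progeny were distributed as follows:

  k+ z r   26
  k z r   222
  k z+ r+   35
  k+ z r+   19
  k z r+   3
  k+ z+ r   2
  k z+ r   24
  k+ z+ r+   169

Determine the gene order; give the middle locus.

The two rarest classes, k+ z+ r and k z r+, are the double crossovers. Comparing them with the parentals, only the r allele has switched, so r is the middle locus and the order is z – r – k.

r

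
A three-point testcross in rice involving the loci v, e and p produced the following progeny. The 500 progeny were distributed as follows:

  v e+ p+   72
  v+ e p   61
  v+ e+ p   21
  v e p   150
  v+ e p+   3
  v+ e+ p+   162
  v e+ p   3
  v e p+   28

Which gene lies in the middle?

e

The two most frequent reciprocal classes, v e p and v+ e+ p+, are the parental types, so the F1 was v e p / v+ e+ p+.
The two rarest classes, v e+ p and v+ e p+, are the double crossovers. Comparing them with the parentals, only the e allele has switched, so e is the middle locus and the order is p – e – v.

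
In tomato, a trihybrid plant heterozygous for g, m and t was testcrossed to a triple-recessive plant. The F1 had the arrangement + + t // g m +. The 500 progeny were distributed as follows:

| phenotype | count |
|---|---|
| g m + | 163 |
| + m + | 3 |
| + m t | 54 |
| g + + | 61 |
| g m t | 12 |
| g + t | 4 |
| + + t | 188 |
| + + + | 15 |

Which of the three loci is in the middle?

The two rarest classes, g + t and + m +, are the double crossovers. Comparing them with the parentals, only the g allele has switched, so g is the middle locus and the order is t – g – m.

g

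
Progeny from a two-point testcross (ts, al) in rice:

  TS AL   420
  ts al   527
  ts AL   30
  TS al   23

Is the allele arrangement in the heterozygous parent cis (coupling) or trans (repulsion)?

The two most frequent classes are TS AL (420) and ts al (527); these are the parental (non-recombinant) types.
So the F1 carried TS AL on one chromosome and ts al on the other — the recessive alleles are on the same chromosome (cis / coupling).

cis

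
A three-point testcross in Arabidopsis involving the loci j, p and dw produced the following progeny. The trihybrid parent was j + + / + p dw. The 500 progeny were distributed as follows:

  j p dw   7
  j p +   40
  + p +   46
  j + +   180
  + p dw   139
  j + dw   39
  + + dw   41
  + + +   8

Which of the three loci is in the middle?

j

The two rarest classes, + + + and j p dw, are the double crossovers. Comparing them with the parentals, only the j allele has switched, so j is the middle locus and the order is dw – j – p.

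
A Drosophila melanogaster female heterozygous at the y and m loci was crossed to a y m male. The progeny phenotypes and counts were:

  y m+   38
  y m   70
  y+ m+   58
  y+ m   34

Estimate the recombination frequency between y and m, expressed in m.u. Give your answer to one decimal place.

The two most frequent classes, y+ m+ (58) and y m (70), are the parental types, so the F1 was y+ m+ / y m.
The recombinant classes are y+ m and y m+: 34 + 38 = 72.
Recombination frequency = 72/200 = 0.3600 ≈ 36.0%, i.e. 36.0 m.u.

36.0 m.u.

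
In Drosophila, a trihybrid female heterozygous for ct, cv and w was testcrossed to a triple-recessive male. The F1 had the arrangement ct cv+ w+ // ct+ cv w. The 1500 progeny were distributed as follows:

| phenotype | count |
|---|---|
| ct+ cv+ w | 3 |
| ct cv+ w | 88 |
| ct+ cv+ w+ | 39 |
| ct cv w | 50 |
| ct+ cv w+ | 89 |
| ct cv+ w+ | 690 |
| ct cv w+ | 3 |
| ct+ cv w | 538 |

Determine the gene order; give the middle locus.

cv

The two rarest classes, ct cv w+ and ct+ cv+ w, are the double crossovers. Comparing them with the parentals, only the cv allele has switched, so cv is the middle locus and the order is ct – cv – w.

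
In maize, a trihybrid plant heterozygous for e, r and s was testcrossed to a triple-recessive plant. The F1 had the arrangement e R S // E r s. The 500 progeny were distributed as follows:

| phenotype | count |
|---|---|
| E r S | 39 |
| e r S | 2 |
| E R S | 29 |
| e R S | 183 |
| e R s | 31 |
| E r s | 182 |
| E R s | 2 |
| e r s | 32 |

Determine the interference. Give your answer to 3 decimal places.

0.584

The two rarest classes, e r S and E R s, are the double crossovers. Comparing them with the parentals, only the r allele has switched, so r is the middle locus and the order is e – r – s.
e–r: (61 + 4)/500 = 0.1300; r–s: (70 + 4)/500 = 0.1480.
Expected DCO frequency = 0.1300 × 0.1480 ≈ 0.01924; observed = 4/500 ≈ 0.00800.
Coefficient of coincidence = 0.00800/0.01924 ≈ 0.416; interference = 1 − 0.416 = 0.584.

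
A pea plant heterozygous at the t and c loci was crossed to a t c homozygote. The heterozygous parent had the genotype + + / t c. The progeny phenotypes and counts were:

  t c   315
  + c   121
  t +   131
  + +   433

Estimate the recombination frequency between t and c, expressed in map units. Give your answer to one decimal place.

25.2 map units

The recombinant classes are + c and t +: 121 + 131 = 252.
Recombination frequency = 252/1000 = 0.2520 ≈ 25.2%, i.e. 25.2 map units.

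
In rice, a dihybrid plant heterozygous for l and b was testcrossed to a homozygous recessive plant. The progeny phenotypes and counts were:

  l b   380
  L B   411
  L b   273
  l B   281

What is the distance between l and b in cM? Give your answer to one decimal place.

41.2 cM

The two most frequent classes, L B (411) and l b (380), are the parental types, so the F1 was L B / l b.
The recombinant classes are L b and l B: 273 + 281 = 554.
Recombination frequency = 554/1345 = 0.4119 ≈ 41.2%, i.e. 41.2 cM.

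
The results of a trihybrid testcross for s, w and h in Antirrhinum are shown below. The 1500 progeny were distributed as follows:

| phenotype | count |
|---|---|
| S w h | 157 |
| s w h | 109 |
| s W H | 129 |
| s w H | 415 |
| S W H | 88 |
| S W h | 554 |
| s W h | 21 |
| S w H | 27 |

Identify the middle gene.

s

The two most frequent reciprocal classes, S W h and s w H, are the parental types, so the F1 was S W h / s w H.
The two rarest classes, s W h and S w H, are the double crossovers. Comparing them with the parentals, only the s allele has switched, so s is the middle locus and the order is h – s – w.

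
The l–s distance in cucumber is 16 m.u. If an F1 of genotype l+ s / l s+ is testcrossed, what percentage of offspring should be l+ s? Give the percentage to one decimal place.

42.0%

A map distance of 16 m.u. corresponds to a recombination frequency of 0.160.
The F1 is l+ s / l s+, so l+ s is a parental gamete class with expected frequency (1 − r)/2 = 0.840/2 = 0.4200.
That is 0.4200 = 42.0% of the progeny.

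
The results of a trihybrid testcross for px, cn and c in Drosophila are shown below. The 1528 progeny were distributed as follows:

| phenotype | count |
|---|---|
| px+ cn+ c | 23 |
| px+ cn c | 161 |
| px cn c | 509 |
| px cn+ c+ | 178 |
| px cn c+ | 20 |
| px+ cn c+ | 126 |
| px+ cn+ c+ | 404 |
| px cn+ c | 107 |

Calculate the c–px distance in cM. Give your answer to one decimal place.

The two most frequent reciprocal classes, px cn c and px+ cn+ c+, are the parental types, so the F1 was px cn c / px+ cn+ c+.
The two rarest classes, px cn c+ and px+ cn+ c, are the double crossovers. Comparing them with the parentals, only the c allele has switched, so c is the middle locus and the order is cn – c – px.
Crossovers in the c–px interval produce the single-crossover classes px+ cn c and px cn+ c+ (161 + 178 = 339) plus the double crossovers (43).
RF(c–px) = (339 + 43) / 1528 = 382/1528 = 0.2500 → 25.0 cM.

25.0 cM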